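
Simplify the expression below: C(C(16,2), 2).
7,140

Explanation: C(16,2) = 120, then C(120, 2) = 7,140.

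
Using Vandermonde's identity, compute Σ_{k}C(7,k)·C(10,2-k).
= C(7+10,2) = C(17,2) = 136.

Answer: 136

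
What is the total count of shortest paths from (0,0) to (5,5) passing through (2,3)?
100

Reasoning: To (2,3): C(5,2)=10. From there: C(5,3)=10. Total: 100.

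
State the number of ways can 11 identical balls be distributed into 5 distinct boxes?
1,365

C(11+5-1, 5-1) = C(15, 4) = 1,365.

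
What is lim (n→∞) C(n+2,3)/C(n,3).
1

Reasoning: Both numerator and denominator grow as n^3/3! for large n, so the ratio → 1.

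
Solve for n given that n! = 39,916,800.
11
n! is strictly increasing. 9! = 362,880, 10! = 3,628,800, 11! = 39,916,800 ✓. So n = 11.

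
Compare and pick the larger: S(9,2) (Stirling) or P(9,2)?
S(9,2)

S(9,2) = 2·S(8,2) + S(8,1) = 2·127 + 1 = 255; P(9,2) = 72.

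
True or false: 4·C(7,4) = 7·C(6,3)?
Absorption identity k·C(n,k) = n·C(n-1,k-1). LHS = 4·35 = 140; RHS = 7·20 = 140.
Final answer: True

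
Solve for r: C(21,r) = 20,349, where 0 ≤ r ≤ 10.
C(21,r) is increasing for 0 ≤ r ≤ 10. Stepping up (C(21,r+1) = C(21,r)·(21−r)/(r+1)): C(21,1) = 21, C(21,2) = 210, C(21,3) = 1,330, C(21,4) = 5,985, C(21,5) = 20,349 ✓. So r = 5.
Final answer: 5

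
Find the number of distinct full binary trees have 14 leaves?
742,900

Solution: Using the Catalan number formula: C_n = C(2n, n) / (n+1)
C_13 = C(26, 13) / (13+1)
     = 10400600 / 14
     = 742,900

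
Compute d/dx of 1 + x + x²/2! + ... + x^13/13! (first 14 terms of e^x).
Differentiating term by term gives the first 13 terms of e^x.

Answer: 1 + x + x²/2! + ... + x^12/12!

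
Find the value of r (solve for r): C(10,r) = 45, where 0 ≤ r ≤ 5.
2

C(10,r) is increasing for 0 ≤ r ≤ 5. Stepping up (C(10,r+1) = C(10,r)·(10−r)/(r+1)): C(10,1) = 10, C(10,2) = 45 ✓. So r = 2.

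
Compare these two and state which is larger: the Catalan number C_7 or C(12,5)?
C_7 = C(14,7)/(7+1) = 3,432/8 = 429; C(12,5) = 792.
Final answer: C(12,5)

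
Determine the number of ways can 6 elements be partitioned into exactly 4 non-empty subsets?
65
This equals S(6,4), the Stirling number of the 2nd kind.
Using the Stirling recurrence: S(n,k) = k·S(n-1,k) + S(n-1,k-1)
S(6,4) = 4·S(5,4) + S(5,3)
         = 4·10 + 25
         = 40 + 25
         = 65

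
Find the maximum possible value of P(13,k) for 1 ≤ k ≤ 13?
6,227,020,800

P(13,k) increases in k, so maximum at k = 13: 13! = 6,227,020,800.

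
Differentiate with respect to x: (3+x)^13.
Using the power rule: d/dx (3+x)^13 = 13(3+x)^{12}.

Answer: 13(3+x)^12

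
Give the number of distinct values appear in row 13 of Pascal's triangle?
7

Row 13 has entries C(13,0)..C(13,13); by symmetry C(13,k)=C(13,13-k), giving 7 distinct values.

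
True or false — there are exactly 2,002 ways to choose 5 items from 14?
True

Explanation: C(14,5) = 2,002.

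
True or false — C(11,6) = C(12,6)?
False

LHS = C(11,6) = 462; RHS = C(12,6) = 924. 462 ≠ 924, so the statement does not hold.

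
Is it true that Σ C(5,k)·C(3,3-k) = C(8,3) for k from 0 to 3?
True

Explanation: Vandermonde's identity gives C(8,3) = 56; RHS C(8,3) = 56.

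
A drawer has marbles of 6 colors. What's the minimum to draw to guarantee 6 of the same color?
31

Reasoning: Worst case: 5 of each = 30. One more: 31.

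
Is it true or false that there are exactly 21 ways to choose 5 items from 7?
C(7,5) = 21.
Final answer: True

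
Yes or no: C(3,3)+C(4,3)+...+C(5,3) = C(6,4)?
Yes

Explanation: Hockey stick identity gives Σ = C(6,4) = 15; RHS C(6,4) = 15.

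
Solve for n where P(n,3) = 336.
8

Working:
P(n,3) = n(n−1)(n−2) is increasing in n; n(n−1)(n−2) ≈ (n−1)^3 = 336 gives n ≈ 8.0. Check: P(6,3) = 120, P(7,3) = 210, P(8,3) = 336 ✓. So n = 8.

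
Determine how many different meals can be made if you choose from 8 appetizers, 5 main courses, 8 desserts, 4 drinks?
1,280

Reasoning: By the multiplication principle: 8 × 5 × 8 × 4 = 1,280.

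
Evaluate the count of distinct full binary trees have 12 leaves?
58,786

Reasoning: Using the Catalan number formula: C_n = C(2n, n) / (n+1)
C_11 = C(22, 11) / (11+1)
     = 705432 / 12
     = 58,786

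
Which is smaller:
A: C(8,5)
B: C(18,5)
A

Reasoning: A=C(8,5)=56, B=C(18,5)=8,568.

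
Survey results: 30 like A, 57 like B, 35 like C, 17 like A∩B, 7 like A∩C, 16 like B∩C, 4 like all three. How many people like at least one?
86

Solution: |A∪B∪C| = 30+57+35-17-7-16+4 = 86.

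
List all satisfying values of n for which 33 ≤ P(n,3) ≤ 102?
5

P(4,3)=24; P(5,3)=60; P(6,3)=120. So valid n = 5.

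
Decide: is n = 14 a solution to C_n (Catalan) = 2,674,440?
C_14 = C(28,14)/(14+1) = 40,116,600/15 = 2,674,440, which equals 2,674,440.
Final answer: Yes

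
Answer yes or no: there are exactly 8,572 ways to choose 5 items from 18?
No

Solution: C(18,5) = 8,568 ≠ 8572.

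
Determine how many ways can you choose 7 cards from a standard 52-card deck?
133,784,560

Solution: C(52,7) = 133,784,560.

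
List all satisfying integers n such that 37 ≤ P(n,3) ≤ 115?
P(4,3)=24; P(5,3)=60; P(6,3)=120. So valid n = 5.
Final answer: 5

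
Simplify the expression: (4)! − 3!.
(4)! − 3! = (4)·3! − 3! = (4−1)·3! = 3·3! = 18.

Answer: 18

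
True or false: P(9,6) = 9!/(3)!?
True

Working:
Permutation formula P(n,k) = n!/(n-k)!: 9!/3! = 362,880/6 = 60,480 = P(9,6). The statement holds.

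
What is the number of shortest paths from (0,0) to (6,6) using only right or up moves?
Choose 6 rights from 12 moves: C(12,6) = 924.
Final answer: 924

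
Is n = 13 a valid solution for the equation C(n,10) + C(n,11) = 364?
Yes

Solution: C(13,10) + C(13,11) = 286 + 78 = 364, which equals 364.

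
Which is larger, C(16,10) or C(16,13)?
C(16,10)

Explanation: C(16,10)=8,008, C(16,13)=560.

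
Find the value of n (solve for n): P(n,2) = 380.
20
P(n,2) = n(n−1) is increasing in n; n(n−1) ≈ (n−0.5)^2 = 380 gives n ≈ 20.0. Check: P(18,2) = 306, P(19,2) = 342, P(20,2) = 380 ✓. So n = 20.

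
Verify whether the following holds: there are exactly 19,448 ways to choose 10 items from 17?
True

Explanation: C(17,10) = 19,448.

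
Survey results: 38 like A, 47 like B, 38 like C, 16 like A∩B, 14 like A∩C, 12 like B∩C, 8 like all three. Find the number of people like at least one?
89

|A∪B∪C| = 38+47+38-16-14-12+8 = 89.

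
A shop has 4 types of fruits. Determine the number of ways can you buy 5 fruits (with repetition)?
56

Reasoning: Stars and bars: C(5+4-1, 5) = C(8, 5) = 56.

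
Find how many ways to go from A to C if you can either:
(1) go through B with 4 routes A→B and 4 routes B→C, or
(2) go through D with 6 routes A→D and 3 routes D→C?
34

Reasoning: Route via B: 4×4=16. Route via D: 6×3=18. Total: 34.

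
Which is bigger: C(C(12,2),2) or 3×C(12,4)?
C(C(12,2),2)
C(C(12,2),2)=2,145, 3×C(12,4)=1,485.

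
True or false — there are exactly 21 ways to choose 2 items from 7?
True

C(7,2) = 21.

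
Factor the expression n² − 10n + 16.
Seek roots whose sum is 10 and product is 16: (2, 8). So n² − 10n + 16 = (n − 2)(n − 8).
Final answer: (n − 2)(n − 8)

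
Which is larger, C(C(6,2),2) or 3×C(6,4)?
C(C(6,2),2)

Solution: C(C(6,2),2)=105, 3×C(6,4)=45.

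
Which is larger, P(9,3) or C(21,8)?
C(21,8)

Explanation: P(9,3)=504, C(21,8)=203,490.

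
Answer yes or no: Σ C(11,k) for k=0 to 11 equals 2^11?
Binomial theorem: Σ C(11,k) = (1+1)^11 = 2^11 = 2,048; RHS 2^11 = 2,048.

Answer: Yes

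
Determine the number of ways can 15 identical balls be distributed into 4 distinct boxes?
816

Working:
C(15+4-1, 4-1) = C(18, 3) = 816.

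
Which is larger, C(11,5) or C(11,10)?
C(11,5)

C(11,5)=462, C(11,10)=11.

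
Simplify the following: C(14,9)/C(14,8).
2/3

Solution: C(n,k+1)/C(n,k) = (n−k)/(k+1). Here (14−8)/(8+1) = 6/9 = 2/3.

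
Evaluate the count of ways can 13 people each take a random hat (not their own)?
2,290,792,932

Using D(n) = (n-1)[D(n-1) + D(n-2)]:
D(13) = (13-1) × [D(12) + D(11)]
      = 12 × [176214841 + 14684570]
      = 12 × 190899411
      = 2,290,792,932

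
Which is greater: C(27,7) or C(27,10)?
C(27,10)

C(27,7)=888,030, C(27,10)=8,436,285.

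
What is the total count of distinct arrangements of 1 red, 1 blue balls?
Multinomial: 2!/(1! × 1!) = 2.

Answer: 2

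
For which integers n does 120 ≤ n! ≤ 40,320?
5, 6, 7, 8

Reasoning: n! is strictly increasing; 5! = 120 and 8! = 40,320, so valid n = 5, 6, 7, 8.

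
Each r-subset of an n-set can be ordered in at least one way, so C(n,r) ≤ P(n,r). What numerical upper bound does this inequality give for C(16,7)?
P(16,7) = 16·15·14·13·12·11·10 = 57,657,600, so C(16,7) ≤ 57,657,600. (The bound is loose by a factor of 7! = 5,040: C(16,7) = 57,657,600/5,040 = 11,440.)
Final answer: 57,657,600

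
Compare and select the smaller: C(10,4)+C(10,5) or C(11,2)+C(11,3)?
First=462, Second=220.
Final answer: C(11,2)+C(11,3)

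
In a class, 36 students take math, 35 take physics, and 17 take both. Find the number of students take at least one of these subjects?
54

Explanation: |A∪B| = |A|+|B|-|A∩B| = 36+35-17 = 54.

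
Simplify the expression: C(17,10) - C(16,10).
11,440

C(17,10) - C(16,10) = C(16,9) = 11,440.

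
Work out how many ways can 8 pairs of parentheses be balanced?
1,430

Explanation: Using the Catalan number formula: C_n = C(2n, n) / (n+1)
C_8 = C(16, 8) / (8+1)
     = 12870 / 9
     = 1,430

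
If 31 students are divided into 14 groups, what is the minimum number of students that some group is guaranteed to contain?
Pigeonhole: ⌈31/14⌉ = 3.
Final answer: 3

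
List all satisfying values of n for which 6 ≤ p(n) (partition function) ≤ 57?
5, 6, 7, 8, 9, 10, 11
Tabulating p(n) via p(n) = p(n−1) + p(n−2) − p(n−5) − p(n−7) + …: p(4)=5; p(5)=7; p(6)=11; p(7)=15; p(8)=22; p(9)=30; p(10)=42; p(11)=56; p(12)=77. So valid n = 5, 6, 7, 8, 9, 10, 11.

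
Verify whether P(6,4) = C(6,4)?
False

Explanation: P(6,4) = 360 but C(6,4) = 15; they differ by a factor of 4! = 24, so the statement does not hold.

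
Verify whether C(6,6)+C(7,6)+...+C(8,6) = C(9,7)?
True

Reasoning: Hockey stick identity gives Σ = C(9,7) = 36; RHS C(9,7) = 36.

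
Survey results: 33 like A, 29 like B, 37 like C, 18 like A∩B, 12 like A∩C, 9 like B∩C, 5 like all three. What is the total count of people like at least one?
|A∪B∪C| = 33+29+37-18-12-9+5 = 65.

Answer: 65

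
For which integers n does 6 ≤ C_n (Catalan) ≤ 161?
4, 5, 6

Working:
C_3=5; C_4=14; C_5=42; C_6=132; C_7=429. So valid n = 4, 5, 6.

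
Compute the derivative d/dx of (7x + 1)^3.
21(7x + 1)^2

Reasoning: Chain rule: 3(7x+1)^{2} × 7 = 21(7x+1)^{2}.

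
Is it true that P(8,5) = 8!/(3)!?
Permutation formula P(n,k) = n!/(n-k)!: 8!/3! = 40,320/6 = 6,720 = P(8,5). The statement holds.

Answer: True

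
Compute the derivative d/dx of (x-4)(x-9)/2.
(2x - 13)/2

d/dx[(x-4)(x-9)] = (x-9) + (x-4) = 2x - 13. Dividing by 2 gives (2x - 13)/2.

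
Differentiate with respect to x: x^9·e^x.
(9x^8 + x^9)e^x

Solution: Product rule: d/dx[x^9]·e^x + x^9·d/dx[e^x] = 9x^{8}e^x + x^9e^x.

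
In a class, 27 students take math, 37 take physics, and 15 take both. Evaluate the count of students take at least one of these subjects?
49

Explanation: |A∪B| = |A|+|B|-|A∩B| = 27+37-15 = 49.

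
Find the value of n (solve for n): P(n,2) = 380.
20

Explanation: P(n,2) = n(n−1) is increasing in n; n(n−1) ≈ (n−0.5)^2 = 380 gives n ≈ 20.0. Check: P(18,2) = 306, P(19,2) = 342, P(20,2) = 380 ✓. So n = 20.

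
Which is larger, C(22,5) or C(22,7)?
C(22,7)

Solution: C(22,5)=26,334, C(22,7)=170,544.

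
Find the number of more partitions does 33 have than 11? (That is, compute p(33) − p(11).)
10,087

Explanation: Pentagonal recurrence p(n) = p(n−1) + p(n−2) − p(n−5) − p(n−7) + …: p(33) = p(32) + p(31) − p(28) − p(26) + p(21) + p(18) − p(11) − p(7) = 8,349 + 6,842 − 3,718 − 2,436 + 792 + 385 − 56 − 15 = 10,143.
p(11) = p(10) + p(9) − p(6) − p(4) = 42 + 30 − 11 − 5 = 56.
Difference = 10,143 − 56 = 10,087.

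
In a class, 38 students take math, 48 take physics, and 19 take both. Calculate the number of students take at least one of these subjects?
67
|A∪B| = |A|+|B|-|A∩B| = 38+48-19 = 67.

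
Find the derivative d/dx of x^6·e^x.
Product rule: d/dx[x^6]·e^x + x^6·d/dx[e^x] = 6x^{5}e^x + x^6e^x.

Answer: (6x^5 + x^6)e^x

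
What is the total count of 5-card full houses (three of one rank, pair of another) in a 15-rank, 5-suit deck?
21,000
Triple rank: 15. Triple suits: C(5,3)=10. Pair rank: 14. Pair suits: C(5,2)=10. Total: 21,000.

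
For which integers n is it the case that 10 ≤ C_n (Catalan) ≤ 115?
C_3=5; C_4=14; C_5=42; C_6=132. So valid n = 4, 5.
Final answer: 4, 5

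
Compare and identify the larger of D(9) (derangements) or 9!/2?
9!/2

Working:
D(9) = (9-1)·[D(8) + D(7)] = 8·[14,833 + 1,854] = 133,496; 9!/2 = 362,880/2 = 181,440.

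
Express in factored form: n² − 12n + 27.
Seek roots whose sum is 12 and product is 27: (3, 9). So n² − 12n + 27 = (n − 3)(n − 9).

Answer: (n − 3)(n − 9)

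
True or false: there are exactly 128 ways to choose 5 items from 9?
C(9,5) = 126 ≠ 128.

Answer: False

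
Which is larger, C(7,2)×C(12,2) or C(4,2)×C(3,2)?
C(7,2)×C(12,2)

Solution: C(7,2)×C(12,2)=1,386, C(4,2)×C(3,2)=18.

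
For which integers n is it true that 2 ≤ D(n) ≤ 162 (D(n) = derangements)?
3, 4, 5

Using D(n) = (n−1)[D(n−1) + D(n−2)] with D(1)=0, D(2)=1: D(2)=1; D(3)=2; D(4)=9; D(5)=44; D(6)=265. So valid n = 3, 4, 5.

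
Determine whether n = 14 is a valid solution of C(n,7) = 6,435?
No

Reasoning: C(14,7) = 14·13·12·11·10·9·8/7! = 17,297,280/5,040 = 3,432, which does not equal 6,435.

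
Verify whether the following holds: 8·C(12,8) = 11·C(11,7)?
Absorption identity k·C(n,k) = n·C(n-1,k-1). LHS = 8·495 = 3,960; RHS = 11·330 = 3,630.

Answer: False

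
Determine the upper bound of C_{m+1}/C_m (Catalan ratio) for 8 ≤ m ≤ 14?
C_{m+1}/C_m = 2(2m+1)/(m+2), which increases with m. Maximum at m = 14: 2·29/16 = 29/8.
Final answer: 29/8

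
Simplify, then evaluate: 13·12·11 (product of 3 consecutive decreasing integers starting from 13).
1,716
This is P(13,3) = 13!/(10)! = 1,716.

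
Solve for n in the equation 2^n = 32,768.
32,768 = 1,024 × 32 = 2^10 × 2^5 = 2^15, so n = 15.

Answer: 15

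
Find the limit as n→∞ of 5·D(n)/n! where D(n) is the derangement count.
5/e
D(n)/n! → 1/e, so 5·D(n)/n! → 5/e.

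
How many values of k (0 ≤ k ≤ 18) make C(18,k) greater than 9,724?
7

Explanation: Row 18 is unimodal and symmetric about k=18/2. C(18,5)=8,568 ≤ 9,724; C(18,6)=18,564 > 9,724; by symmetry C(18,k) > 9,724 for k = 6..12. That's 12 - 6 + 1 = 7 values.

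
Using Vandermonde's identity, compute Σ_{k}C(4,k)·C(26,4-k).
27,405

Working:
= C(4+26,4) = C(30,4) = 27,405.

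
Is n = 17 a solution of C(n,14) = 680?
Yes

C(17,14) = 17·16·15·14·13·12·11·10·9·8·7·6·5·4/14! = 59,281,238,016,000/87,178,291,200 = 680, which equals 680.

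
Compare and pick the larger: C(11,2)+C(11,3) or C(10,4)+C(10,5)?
First=220, Second=462.
Final answer: C(10,4)+C(10,5)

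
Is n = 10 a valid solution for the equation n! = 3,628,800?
Yes

Explanation: 10! = 10·9! = 10·362,880 = 3,628,800, which equals 3,628,800.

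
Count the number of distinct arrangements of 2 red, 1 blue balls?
3

Reasoning: Multinomial: 3!/(2! × 1!) = 3.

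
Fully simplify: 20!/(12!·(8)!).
125,970

Working:
This is C(20,12) = 125,970.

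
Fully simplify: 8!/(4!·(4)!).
70

Reasoning: This is C(8,4) = 70.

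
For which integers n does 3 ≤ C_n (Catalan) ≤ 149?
3, 4, 5, 6

Working:
C_2=2; C_3=5; C_4=14; C_5=42; C_6=132; C_7=429. So valid n = 3, 4, 5, 6.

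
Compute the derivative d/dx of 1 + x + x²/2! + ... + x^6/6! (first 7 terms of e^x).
1 + x + x²/2! + ... + x^5/5!

Explanation: Differentiating term by term gives the first 6 terms of e^x.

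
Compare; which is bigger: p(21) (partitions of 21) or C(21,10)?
C(21,10)

Explanation: Pentagonal recurrence p(n) = p(n−1) + p(n−2) − p(n−5) − p(n−7) + …: p(21) = p(20) + p(19) − p(16) − p(14) + p(9) + p(6) = 627 + 490 − 231 − 135 + 30 + 11 = 792; C(21,10) = 352,716.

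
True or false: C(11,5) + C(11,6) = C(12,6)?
True

Working:
Pascal's identity C(n,k) + C(n,k+1) = C(n+1,k+1): 462 + 462 = 924 = C(12,6).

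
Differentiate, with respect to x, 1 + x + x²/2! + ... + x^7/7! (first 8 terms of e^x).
1 + x + x²/2! + ... + x^6/6!

Reasoning: Differentiating term by term gives the first 7 terms of e^x.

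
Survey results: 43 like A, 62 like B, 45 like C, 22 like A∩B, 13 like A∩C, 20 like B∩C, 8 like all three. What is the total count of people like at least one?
103

Reasoning: |A∪B∪C| = 43+62+45-22-13-20+8 = 103.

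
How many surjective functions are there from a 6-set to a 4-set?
1,560
Onto functions = 4! × S(6,4)
First compute S(6,4) via recurrence:
Using the Stirling recurrence: S(n,k) = k·S(n-1,k) + S(n-1,k-1)
S(6,4) = 4·S(5,4) + S(5,3)
         = 4·10 + 25
         = 40 + 25
         = 65
Then: 24 × 65 = 1,560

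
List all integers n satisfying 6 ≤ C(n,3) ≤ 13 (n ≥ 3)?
5

Reasoning: C(4,3)=4; C(5,3)=10; C(6,3)=20. So valid n = 5.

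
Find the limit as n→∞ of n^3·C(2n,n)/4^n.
∞

Working:
C(2n,n) ~ 4^n/√(πn), so n^3·C(2n,n)/4^n ~ n^(3 − 1/2)/√π → ∞.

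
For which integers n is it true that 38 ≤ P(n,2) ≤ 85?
7, 8, 9

P(6,2)=30; P(7,2)=42; P(8,2)=56; P(9,2)=72; P(10,2)=90. So valid n = 7, 8, 9.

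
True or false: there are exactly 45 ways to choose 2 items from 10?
True

Working:
C(10,2) = 45.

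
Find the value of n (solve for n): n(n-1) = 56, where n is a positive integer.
8

Working:
n² − n − 56 = 0, so n = (1 ± √(1 + 4·56))/2 = (1 ± √225)/2 = (1 ± 15)/2, i.e. n = 8 or n = -7. Taking the positive root, n = 8 (check: 8×7 = 56).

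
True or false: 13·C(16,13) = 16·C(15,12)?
True

Working:
Absorption identity k·C(n,k) = n·C(n-1,k-1). LHS = 13·560 = 7,280; RHS = 16·455 = 7,280.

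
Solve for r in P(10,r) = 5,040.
4

P(10,r) = 10·9·…·(10−r+1), a product of r factors. Multiplying down from 10: 10 = 10; 10·9 = 90; 10·9·8 = 720; 10·9·8·7 = 5,040 ✓ (4 factors). So r = 4.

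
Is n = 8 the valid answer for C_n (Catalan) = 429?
No

Working:
C_8 = C(16,8)/(8+1) = 12,870/9 = 1,430, which does not equal 429.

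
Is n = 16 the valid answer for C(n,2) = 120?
Yes

Explanation: C(16,2) = 16·15/2! = 240/2 = 120, which equals 120.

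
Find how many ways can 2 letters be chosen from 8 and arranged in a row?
56

Solution: P(8,2) = 8!/(8-2)! = 56.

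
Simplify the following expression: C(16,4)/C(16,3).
13/4

Solution: C(n,k+1)/C(n,k) = (n−k)/(k+1). Here (16−3)/(3+1) = 13/4 = 13/4.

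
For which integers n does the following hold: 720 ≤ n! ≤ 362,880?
6, 7, 8, 9

n! is strictly increasing; 6! = 720 and 9! = 362,880, so valid n = 6, 7, 8, 9.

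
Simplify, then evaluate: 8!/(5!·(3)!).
56

Working:
This is C(8,5) = 56.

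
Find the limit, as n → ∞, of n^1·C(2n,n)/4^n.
∞

C(2n,n) ~ 4^n/√(πn), so n^1·C(2n,n)/4^n ~ n^(1 − 1/2)/√π → ∞.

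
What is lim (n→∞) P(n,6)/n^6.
1

Working:
P(n,6) = n(n-1)···(n-5) ≈ n^6 for large n. Limit = 1.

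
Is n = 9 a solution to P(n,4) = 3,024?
Yes
P(9,4) = 9·8·7·6 = 3,024, which equals 3,024.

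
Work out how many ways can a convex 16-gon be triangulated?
2,674,440

Using the Catalan number formula: C_n = C(2n, n) / (n+1)
C_14 = C(28, 14) / (14+1)
     = 40116600 / 15
     = 2,674,440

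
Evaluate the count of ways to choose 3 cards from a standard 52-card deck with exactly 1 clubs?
9,633

Reasoning: 13 clubs and 39 non-clubs: C(13,1) × C(39,2) = 13 × 741 = 9,633.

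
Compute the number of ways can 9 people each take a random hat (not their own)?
133,496

Reasoning: Using D(n) = (n-1)[D(n-1) + D(n-2)]:
D(9) = (9-1) × [D(8) + D(7)]
      = 8 × [14833 + 1854]
      = 8 × 16687
      = 133,496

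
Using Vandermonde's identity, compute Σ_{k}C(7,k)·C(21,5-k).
98,280

Reasoning: = C(7+21,5) = C(28,5) = 98,280.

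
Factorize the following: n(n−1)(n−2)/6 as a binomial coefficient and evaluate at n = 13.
C(n,3); C(13,3) = 286

Explanation: n(n−1)(n−2)/6 = n!/(3!(n−3)!) = C(n,3). At n = 13: C(13,3) = 286.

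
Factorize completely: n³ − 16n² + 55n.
n³ − 16n² + 55n = n(n² − 16n + 55) = n(n − 5)(n − 11).

Answer: n(n − 5)(n − 11)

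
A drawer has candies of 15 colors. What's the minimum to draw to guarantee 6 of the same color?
76

Solution: Worst case: 5 of each = 75. One more: 76.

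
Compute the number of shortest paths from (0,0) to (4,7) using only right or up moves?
330

Choose 4 rights from 11 moves: C(11,4) = 330.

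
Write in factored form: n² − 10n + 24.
Seek roots whose sum is 10 and product is 24: (4, 6). So n² − 10n + 24 = (n − 4)(n − 6).

Answer: (n − 4)(n − 6)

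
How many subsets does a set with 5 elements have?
Each element can be included or excluded: 2^5 = 32.
Final answer: 32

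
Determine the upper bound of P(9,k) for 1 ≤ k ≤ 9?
362,880

Explanation: P(9,k) increases in k, so maximum at k = 9: 9! = 362,880.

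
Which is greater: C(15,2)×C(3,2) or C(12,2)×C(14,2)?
C(15,2)×C(3,2)=315, C(12,2)×C(14,2)=6,006.

Answer: C(12,2)×C(14,2)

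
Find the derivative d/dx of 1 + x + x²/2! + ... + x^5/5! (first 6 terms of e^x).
1 + x + x²/2! + ... + x^4/4!
Differentiating term by term gives the first 5 terms of e^x.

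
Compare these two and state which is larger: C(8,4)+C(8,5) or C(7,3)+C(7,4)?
C(8,4)+C(8,5)

Reasoning: First=126, Second=70.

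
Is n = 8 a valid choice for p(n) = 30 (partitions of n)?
No

Explanation: Pentagonal recurrence p(n) = p(n−1) + p(n−2) − p(n−5) − p(n−7) + …: p(8) = p(7) + p(6) − p(3) − p(1) = 15 + 11 − 3 − 1 = 22, which does not equal 30.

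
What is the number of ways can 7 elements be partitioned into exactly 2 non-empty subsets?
63

Reasoning: This equals S(7,2), the Stirling number of the 2nd kind.
Using the Stirling recurrence: S(n,k) = k·S(n-1,k) + S(n-1,k-1)
S(7,2) = 2·S(6,2) + S(6,1)
         = 2·31 + 1
         = 62 + 1
         = 63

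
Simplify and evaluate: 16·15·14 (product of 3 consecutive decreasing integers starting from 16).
3,360

Working:
This is P(16,3) = 16!/(13)! = 3,360.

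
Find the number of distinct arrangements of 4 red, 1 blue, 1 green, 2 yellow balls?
840

Multinomial: 8!/(4! × 1! × 1! × 2!) = 840.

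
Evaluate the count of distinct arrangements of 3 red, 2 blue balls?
10

Solution: Multinomial: 5!/(3! × 2!) = 10.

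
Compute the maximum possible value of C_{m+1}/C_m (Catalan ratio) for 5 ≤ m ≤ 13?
18/5

Working:
C_{m+1}/C_m = 2(2m+1)/(m+2), which increases with m. Maximum at m = 13: 2·27/15 = 18/5.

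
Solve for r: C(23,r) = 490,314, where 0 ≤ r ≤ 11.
8

Reasoning: C(23,r) is increasing for 0 ≤ r ≤ 11. Stepping up (C(23,r+1) = C(23,r)·(23−r)/(r+1)): C(23,1) = 23, C(23,2) = 253, C(23,3) = 1,771, C(23,4) = 8,855, C(23,5) = 33,649, C(23,6) = 100,947, C(23,7) = 245,157, C(23,8) = 490,314 ✓. So r = 8.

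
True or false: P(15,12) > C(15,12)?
True

Solution: P(15,12) = 217,945,728,000 and C(15,12) = 455; P(n,r) = r! × C(n,r) so P > C whenever r ≥ 2.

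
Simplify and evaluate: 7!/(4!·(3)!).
35

Working:
This is C(7,4) = 35.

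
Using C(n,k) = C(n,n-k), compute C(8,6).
C(8,6) = C(8,2) = 28.
Final answer: 28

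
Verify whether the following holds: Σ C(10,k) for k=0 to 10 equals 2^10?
True

Solution: Binomial theorem: Σ C(10,k) = (1+1)^10 = 2^10 = 1,024; RHS 2^10 = 1,024.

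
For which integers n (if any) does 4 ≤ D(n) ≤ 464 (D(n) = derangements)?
Using D(n) = (n−1)[D(n−1) + D(n−2)] with D(1)=0, D(2)=1: D(3)=2; D(4)=9; D(5)=44; D(6)=265; D(7)=1,854. So valid n = 4, 5, 6.
Final answer: 4, 5, 6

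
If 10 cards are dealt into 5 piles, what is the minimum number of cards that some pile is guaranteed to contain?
2

Working:
Pigeonhole: ⌈10/5⌉ = 2.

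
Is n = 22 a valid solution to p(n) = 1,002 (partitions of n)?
Yes

Pentagonal recurrence p(n) = p(n−1) + p(n−2) − p(n−5) − p(n−7) + …: p(22) = p(21) + p(20) − p(17) − p(15) + p(10) + p(7) − p(0) = 792 + 627 − 297 − 176 + 42 + 15 − 1 = 1,002, which equals 1,002.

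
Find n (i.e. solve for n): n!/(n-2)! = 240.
16

Reasoning: n!/(n-2)! = n×(n-1), a product of 2 consecutive integers ≈ (n−0.5)^2. 240^(1/2) + 0.5 ≈ 16.0; check n = 16: 16×15 = 240 ✓. So n = 16.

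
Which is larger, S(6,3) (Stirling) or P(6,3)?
P(6,3)

Reasoning: S(6,3) = 3·S(5,3) + S(5,2) = 3·25 + 15 = 90; P(6,3) = 120.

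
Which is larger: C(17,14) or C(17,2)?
C(17,14)

Solution: C(17,14)=680, C(17,2)=136.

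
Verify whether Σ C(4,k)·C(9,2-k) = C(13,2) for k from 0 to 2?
True
Vandermonde's identity gives C(13,2) = 78; RHS C(13,2) = 78.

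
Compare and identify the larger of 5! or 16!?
16!

Solution: 5!=120, 16!=20,922,789,888,000. 16! > 5!.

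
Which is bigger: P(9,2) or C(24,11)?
C(24,11)
P(9,2)=72, C(24,11)=2,496,144.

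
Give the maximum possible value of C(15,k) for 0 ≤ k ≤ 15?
Maximum at k = 7 or k = 8: C(15,7) = 6,435.

Answer: 6,435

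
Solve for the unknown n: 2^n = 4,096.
4,096 = 1,024 × 4 = 2^10 × 2^2 = 2^12, so n = 12.
Final answer: 12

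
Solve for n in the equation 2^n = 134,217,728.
27

Solution: 134,217,728 = 1,024 × 1,024 × 128 = 2^10 × 2^10 × 2^7 = 2^27, so n = 27.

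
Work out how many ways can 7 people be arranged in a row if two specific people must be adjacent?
1,440
Treat pair as unit: (7-1)! arrangements × 2 internal orders = 1,440.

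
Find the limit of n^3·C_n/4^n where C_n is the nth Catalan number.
∞

Reasoning: C_n ~ 4^n/(n^(3/2)√π), so n^3·C_n/4^n ~ n^(3 − 3/2)/√π → ∞.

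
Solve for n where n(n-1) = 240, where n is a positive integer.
16

Reasoning: n² − n − 240 = 0, so n = (1 ± √(1 + 4·240))/2 = (1 ± √961)/2 = (1 ± 31)/2, i.e. n = 16 or n = -15. Taking the positive root, n = 16 (check: 16×15 = 240).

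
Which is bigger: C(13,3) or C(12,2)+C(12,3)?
Equal

Reasoning: By Pascal's identity: C(13,3) = C(12,2)+C(12,3) = 286. Equal.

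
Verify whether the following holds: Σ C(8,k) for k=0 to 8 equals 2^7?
False

Working:
Binomial theorem: Σ C(8,k) = (1+1)^8 = 2^8 = 256; RHS 2^7 = 128.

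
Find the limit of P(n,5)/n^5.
1

P(n,5) = n(n-1)···(n-4) ≈ n^5 for large n. Limit = 1.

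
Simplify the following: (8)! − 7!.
35,280

(8)! − 7! = (8)·7! − 7! = (8−1)·7! = 7·7! = 35,280.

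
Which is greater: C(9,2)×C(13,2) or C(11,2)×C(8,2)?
C(9,2)×C(13,2)

C(9,2)×C(13,2)=2,808, C(11,2)×C(8,2)=1,540.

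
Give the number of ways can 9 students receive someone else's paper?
133,496

Working:
Using D(n) = (n-1)[D(n-1) + D(n-2)]:
D(9) = (9-1) × [D(8) + D(7)]
      = 8 × [14833 + 1854]
      = 8 × 16687
      = 133,496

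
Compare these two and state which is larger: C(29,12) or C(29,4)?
C(29,12)

Explanation: C(29,12)=51,895,935, C(29,4)=23,751.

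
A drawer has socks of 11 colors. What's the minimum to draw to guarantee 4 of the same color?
34
Worst case: 3 of each = 33. One more: 34.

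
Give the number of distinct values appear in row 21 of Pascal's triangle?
11

Solution: Row 21 has entries C(21,0)..C(21,21); by symmetry C(21,k)=C(21,21-k), giving 11 distinct values.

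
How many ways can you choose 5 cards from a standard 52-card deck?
2,598,960

Solution: C(52,5) = 2,598,960.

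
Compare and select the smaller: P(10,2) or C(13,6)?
P(10,2)

Explanation: P(10,2)=90, C(13,6)=1,716.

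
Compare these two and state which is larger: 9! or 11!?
11!

Reasoning: 9!=362,880, 11!=39,916,800. 11! > 9!.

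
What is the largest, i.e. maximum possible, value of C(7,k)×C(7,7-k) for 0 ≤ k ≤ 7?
C(7,k)·C(7,7-k) = C(7,k)², maximised at the centre k = 3: C(7,3)² = 1,225.

Answer: 1,225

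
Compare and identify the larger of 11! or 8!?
11!

11!=39,916,800, 8!=40,320. 11! > 8!.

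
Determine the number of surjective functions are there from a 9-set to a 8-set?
1,451,520
Onto functions = 8! × S(9,8)
First compute S(9,8) via recurrence:
Using the Stirling recurrence: S(n,k) = k·S(n-1,k) + S(n-1,k-1)
S(9,8) = 8·S(8,8) + S(8,7)
         = 8·1 + 28
         = 8 + 28
         = 36
Then: 40320 × 36 = 1,451,520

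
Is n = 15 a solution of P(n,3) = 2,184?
No
P(15,3) = 15·14·13 = 2,730, which does not equal 2,184.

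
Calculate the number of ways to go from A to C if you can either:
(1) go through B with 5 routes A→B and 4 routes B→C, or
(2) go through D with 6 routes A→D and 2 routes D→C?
32

Working:
Route via B: 5×4=20. Route via D: 6×2=12. Total: 32.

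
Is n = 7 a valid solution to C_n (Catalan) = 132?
No
C_7 = C(14,7)/(7+1) = 3,432/8 = 429, which does not equal 132.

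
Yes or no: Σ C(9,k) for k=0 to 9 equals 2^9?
Yes

Binomial theorem: Σ C(9,k) = (1+1)^9 = 2^9 = 512; RHS 2^9 = 512.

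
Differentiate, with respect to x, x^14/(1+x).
(14x^13(1+x) - x^14)/(1+x)²

Explanation: Quotient rule: [14x^{13}(1+x) - x^14]/(1+x)².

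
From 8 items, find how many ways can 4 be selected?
70

Explanation: C(8,4) = 8! / (4! × (8-4)!)
         = 8! / (4! × 4!)
         = 70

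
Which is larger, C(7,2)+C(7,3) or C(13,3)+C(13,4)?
C(13,3)+C(13,4)

Reasoning: First=56, Second=1,001.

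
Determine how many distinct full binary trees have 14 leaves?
742,900
Using the Catalan number formula: C_n = C(2n, n) / (n+1)
C_13 = C(26, 13) / (13+1)
     = 10400600 / 14
     = 742,900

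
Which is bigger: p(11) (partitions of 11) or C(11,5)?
C(11,5)

Reasoning: Pentagonal recurrence p(n) = p(n−1) + p(n−2) − p(n−5) − p(n−7) + …: p(11) = p(10) + p(9) − p(6) − p(4) = 42 + 30 − 11 − 5 = 56; C(11,5) = 462.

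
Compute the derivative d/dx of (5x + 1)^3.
15(5x + 1)^2

Solution: Chain rule: 3(5x+1)^{2} × 5 = 15(5x+1)^{2}.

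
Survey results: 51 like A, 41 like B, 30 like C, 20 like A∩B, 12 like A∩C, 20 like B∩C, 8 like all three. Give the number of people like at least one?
78

Reasoning: |A∪B∪C| = 51+41+30-20-12-20+8 = 78.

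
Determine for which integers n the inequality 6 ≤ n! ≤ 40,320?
3, 4, 5, 6, 7, 8

Explanation: n! is strictly increasing; 3! = 6 and 8! = 40,320, so valid n = 3, 4, 5, 6, 7, 8.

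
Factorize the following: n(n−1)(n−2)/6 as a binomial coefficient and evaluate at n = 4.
n(n−1)(n−2)/6 = n!/(3!(n−3)!) = C(n,3). At n = 4: C(4,3) = 4.
Final answer: C(n,3); C(4,3) = 4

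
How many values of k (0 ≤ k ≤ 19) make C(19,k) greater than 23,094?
Row 19 is unimodal and symmetric about k=19/2. C(19,5)=11,628 ≤ 23,094; C(19,6)=27,132 > 23,094; by symmetry C(19,k) > 23,094 for k = 6..13. That's 13 - 6 + 1 = 8 values.
Final answer: 8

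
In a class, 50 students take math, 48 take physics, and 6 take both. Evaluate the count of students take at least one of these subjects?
92

Explanation: |A∪B| = |A|+|B|-|A∩B| = 50+48-6 = 92.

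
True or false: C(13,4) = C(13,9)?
True
C(13,4) = C(13,13-4) by the symmetry property; both equal 715.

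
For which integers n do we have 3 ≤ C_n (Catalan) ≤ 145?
3, 4, 5, 6

C_2=2; C_3=5; C_4=14; C_5=42; C_6=132; C_7=429. So valid n = 3, 4, 5, 6.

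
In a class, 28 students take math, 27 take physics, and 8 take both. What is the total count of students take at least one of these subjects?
47

Working:
|A∪B| = |A|+|B|-|A∩B| = 28+27-8 = 47.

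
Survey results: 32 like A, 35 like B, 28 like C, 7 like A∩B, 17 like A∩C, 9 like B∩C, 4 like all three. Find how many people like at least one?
66

Reasoning: |A∪B∪C| = 32+35+28-7-17-9+4 = 66.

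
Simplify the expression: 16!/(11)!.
524,160

Explanation: This equals 16×15×...×12 = 524,160.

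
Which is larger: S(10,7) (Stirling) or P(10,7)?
P(10,7)
S(10,7) = 7·S(9,7) + S(9,6) = 7·462 + 2,646 = 5,880; P(10,7) = 604,800.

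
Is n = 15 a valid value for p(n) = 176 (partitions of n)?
Yes

Reasoning: Pentagonal recurrence p(n) = p(n−1) + p(n−2) − p(n−5) − p(n−7) + …: p(15) = p(14) + p(13) − p(10) − p(8) + p(3) + p(0) = 135 + 101 − 42 − 22 + 3 + 1 = 176, which equals 176.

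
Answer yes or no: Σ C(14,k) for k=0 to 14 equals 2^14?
Yes

Working:
Binomial theorem: Σ C(14,k) = (1+1)^14 = 2^14 = 16,384; RHS 2^14 = 16,384.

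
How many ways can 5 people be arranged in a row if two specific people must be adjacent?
48

Solution: Treat pair as unit: (5-1)! arrangements × 2 internal orders = 48.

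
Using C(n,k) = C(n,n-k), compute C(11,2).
C(11,2) = C(11,9) = 55.
Final answer: 55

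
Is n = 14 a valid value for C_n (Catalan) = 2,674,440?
Yes

Solution: C_14 = C(28,14)/(14+1) = 40,116,600/15 = 2,674,440, which equals 2,674,440.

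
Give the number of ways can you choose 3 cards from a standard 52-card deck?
22,100

Explanation: C(52,3) = 22,100.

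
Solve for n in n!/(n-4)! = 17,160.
13

Solution: n!/(n-4)! = n×(n-1)×(n-2)×(n-3), a product of 4 consecutive integers ≈ (n−1.5)^4. 17,160^(1/4) + 1.5 ≈ 12.9; check n = 13: 13×12×11×10 = 17,160 ✓. So n = 13.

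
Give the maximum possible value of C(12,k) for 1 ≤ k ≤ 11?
924

Explanation: C(12,k) is maximised at the centre of the row: C(12,6) = 924.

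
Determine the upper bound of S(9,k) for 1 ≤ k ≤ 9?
7,770

Reasoning: Row S(9,k) for k = 1..9 (via S(n,k) = k·S(n−1,k) + S(n−1,k−1)): 1, 255, 3,025, 7,770, 6,951, 2,646, 462, 36, 1. The row is unimodal; maximum at k = 4: 7,770.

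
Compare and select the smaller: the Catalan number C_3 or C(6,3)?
C_3 = C(6,3)/(3+1) = 20/4 = 5; C(6,3) = 20.
Final answer: C_3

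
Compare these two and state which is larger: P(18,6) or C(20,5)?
P(18,6)

Explanation: P(18,6)=13,366,080, C(20,5)=15,504.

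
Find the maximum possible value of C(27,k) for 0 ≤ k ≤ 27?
20,058,300

Maximum at k = 13 or k = 14: C(27,13) = 20,058,300.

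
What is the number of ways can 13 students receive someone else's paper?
Using D(n) = (n-1)[D(n-1) + D(n-2)]:
D(13) = (13-1) × [D(12) + D(11)]
      = 12 × [176214841 + 14684570]
      = 12 × 190899411
      = 2,290,792,932

Answer: 2,290,792,932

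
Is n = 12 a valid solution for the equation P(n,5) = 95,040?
Yes

P(12,5) = 12·11·10·9·8 = 95,040, which equals 95,040.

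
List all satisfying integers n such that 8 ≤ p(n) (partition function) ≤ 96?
Tabulating p(n) via p(n) = p(n−1) + p(n−2) − p(n−5) − p(n−7) + …: p(5)=7; p(6)=11; p(7)=15; p(8)=22; p(9)=30; p(10)=42; p(11)=56; p(12)=77; p(13)=101. So valid n = 6, 7, 8, 9, 10, 11, 12.

Answer: 6, 7, 8, 9, 10, 11, 12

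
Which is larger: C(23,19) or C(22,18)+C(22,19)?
Equal

Working:
By Pascal's identity: C(23,19) = C(22,18)+C(22,19) = 8,855. Equal.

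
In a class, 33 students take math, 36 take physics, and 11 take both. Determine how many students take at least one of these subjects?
58

Reasoning: |A∪B| = |A|+|B|-|A∩B| = 33+36-11 = 58.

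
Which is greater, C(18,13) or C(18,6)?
C(18,13)=8,568, C(18,6)=18,564.
Final answer: C(18,6)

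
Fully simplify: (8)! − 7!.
35,280

(8)! − 7! = (8)·7! − 7! = (8−1)·7! = 7·7! = 35,280.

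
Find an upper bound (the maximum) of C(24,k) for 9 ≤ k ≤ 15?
C(24,k) is maximised at the centre of the row: C(24,12) = 2,704,156.

Answer: 2,704,156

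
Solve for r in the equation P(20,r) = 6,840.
3

Solution: P(20,r) = 20·19·…·(20−r+1), a product of r factors. Multiplying down from 20: 20 = 20; 20·19 = 380; 20·19·18 = 6,840 ✓ (3 factors). So r = 3.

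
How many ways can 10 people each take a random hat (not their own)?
1,334,961

Explanation: Using D(n) = (n-1)[D(n-1) + D(n-2)]:
D(10) = (10-1) × [D(9) + D(8)]
      = 9 × [133496 + 14833]
      = 9 × 148329
      = 1,334,961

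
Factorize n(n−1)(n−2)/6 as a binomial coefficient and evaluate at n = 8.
n(n−1)(n−2)/6 = n!/(3!(n−3)!) = C(n,3). At n = 8: C(8,3) = 56.

Answer: C(n,3); C(8,3) = 56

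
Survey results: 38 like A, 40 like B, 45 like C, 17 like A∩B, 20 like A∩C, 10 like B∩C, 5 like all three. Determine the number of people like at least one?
81

Solution: |A∪B∪C| = 38+40+45-17-20-10+5 = 81.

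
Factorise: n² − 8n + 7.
Seek roots whose sum is 8 and product is 7: (1, 7). So n² − 8n + 7 = (n − 1)(n − 7).
Final answer: (n − 1)(n − 7)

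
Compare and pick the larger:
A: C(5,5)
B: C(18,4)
B

A=C(5,5)=1, B=C(18,4)=3,060.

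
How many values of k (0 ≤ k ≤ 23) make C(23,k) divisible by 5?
4
Checking C(23,k) mod 5 for k = 0..23: divisible at k = 4, 9, 14, 19. That's 4 values.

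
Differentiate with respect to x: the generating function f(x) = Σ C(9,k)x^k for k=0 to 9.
Term-by-term differentiation gives Σ k·C(9,k)x^{k-1} for k=1 to 9.
Final answer: Σ k·C(9,k)x^(k-1) for k=1 to 9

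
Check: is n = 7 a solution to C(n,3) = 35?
Yes

Solution: C(7,3) = 7·6·5/3! = 210/6 = 35, which equals 35.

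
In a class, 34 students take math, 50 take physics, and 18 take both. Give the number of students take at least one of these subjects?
66

Reasoning: |A∪B| = |A|+|B|-|A∩B| = 34+50-18 = 66.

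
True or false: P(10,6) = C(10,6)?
False

Working:
P(10,6) = 151,200 but C(10,6) = 210; they differ by a factor of 6! = 720, so the statement does not hold.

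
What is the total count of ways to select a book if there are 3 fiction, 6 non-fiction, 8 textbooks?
17
By the addition principle: 3 + 6 + 8 = 17.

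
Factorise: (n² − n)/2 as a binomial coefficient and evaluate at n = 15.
C(n,2); C(15,2) = 105
(n² − n)/2 = n(n−1)/2 = C(n,2). At n = 15: C(15,2) = 105.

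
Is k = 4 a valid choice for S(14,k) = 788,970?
S(14,4) = 4·S(13,4) + S(13,3) = 4·2,532,530 + 261,625 = 10,391,745, which does not equal 788,970.
Final answer: No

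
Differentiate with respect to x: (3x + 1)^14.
42(3x + 1)^13

Chain rule: 14(3x+1)^{13} × 3 = 42(3x+1)^{13}.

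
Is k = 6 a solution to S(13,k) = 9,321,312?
Yes

S(13,6) = 6·S(12,6) + S(12,5) = 6·1,323,652 + 1,379,400 = 9,321,312, which equals 9,321,312.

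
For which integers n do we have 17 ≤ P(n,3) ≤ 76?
4, 5

Solution: P(3,3)=6; P(4,3)=24; P(5,3)=60; P(6,3)=120. So valid n = 4, 5.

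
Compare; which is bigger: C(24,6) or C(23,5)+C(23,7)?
C(24,6)=134,596; C(23,5)+C(23,7)=33,649+245,157=278,806.
Final answer: C(23,5)+C(23,7)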